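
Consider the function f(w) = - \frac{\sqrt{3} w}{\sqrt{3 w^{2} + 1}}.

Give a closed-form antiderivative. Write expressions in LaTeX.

An antiderivative is F(w) = - \sqrt{w^{2} + \frac{1}{3}}.

f matches the chain-rule pattern g'(h)*h' with inner function h(w) = w^{2} + \frac{1}{3}; substituting u = h(w) collapses the integral.
Check: d/dw[- \sqrt{w^{2} + \frac{1}{3}}] = - \frac{\sqrt{3} w}{\sqrt{3 w^{2} + 1}} = f(w).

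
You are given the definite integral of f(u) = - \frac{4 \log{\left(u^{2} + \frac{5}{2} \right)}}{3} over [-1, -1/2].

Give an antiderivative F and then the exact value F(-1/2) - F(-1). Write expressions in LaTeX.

Antiderivative: F(u) = - \frac{4 u \log{\left(u^{2} + \frac{5}{2} \right)}}{3} + \frac{8 u}{3} - \frac{4 \sqrt{10} \operatorname{atan}{\left(\frac{\sqrt{10} u}{5} \right)}}{3}; value = - \frac{4 \sqrt{10} \operatorname{atan}{\left(\frac{\sqrt{10}}{5} \right)}}{3} - \frac{4 \log{\left(\frac{7}{2} \right)}}{3} + \frac{2 \log{\left(\frac{11}{4} \right)}}{3} + \frac{4 \sqrt{10} \operatorname{atan}{\left(\frac{\sqrt{10}}{10} \right)}}{3} + \frac{4}{3}

Whatever form F(u) takes, F'(u) = f(u) is non-negotiable.
F(u) = - \frac{4 u \log{\left(u^{2} + \frac{5}{2} \right)}}{3} + \frac{8 u}{3} - \frac{4 \sqrt{10} \operatorname{atan}{\left(\frac{\sqrt{10} u}{5} \right)}}{3} is an antiderivative of f.
Check: d/du[- \frac{4 u \log{\left(u^{2} + \frac{5}{2} \right)}}{3} + \frac{8 u}{3} - \frac{4 \sqrt{10} \operatorname{atan}{\left(\frac{\sqrt{10} u}{5} \right)}}{3}] = - \frac{4 \log{\left(u^{2} + \frac{5}{2} \right)}}{3} = f(u).
F(-1/2) = - \frac{4}{3} + \frac{2 \log{\left(\frac{11}{4} \right)}}{3} + \frac{4 \sqrt{10} \operatorname{atan}{\left(\frac{\sqrt{10}}{10} \right)}}{3}; F(-1) = - \frac{8}{3} + \frac{4 \log{\left(\frac{7}{2} \right)}}{3} + \frac{4 \sqrt{10} \operatorname{atan}{\left(\frac{\sqrt{10}}{5} \right)}}{3}.
Integral = F(-1/2) - F(-1) = - \frac{4 \sqrt{10} \operatorname{atan}{\left(\frac{\sqrt{10}}{5} \right)}}{3} - \frac{4 \log{\left(\frac{7}{2} \right)}}{3} + \frac{2 \log{\left(\frac{11}{4} \right)}}{3} + \frac{4 \sqrt{10} \operatorname{atan}{\left(\frac{\sqrt{10}}{10} \right)}}{3} + \frac{4}{3}.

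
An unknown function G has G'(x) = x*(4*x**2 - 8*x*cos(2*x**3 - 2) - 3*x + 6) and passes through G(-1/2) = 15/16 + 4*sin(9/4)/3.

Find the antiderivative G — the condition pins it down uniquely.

A first test for any G(x): its x-derivative must equal the given G'(x).
A general antiderivative is x**4 - x**3 + 3*x**2 - 4*sin(2*x**3 - 2)/3 + 1 + C.
The condition gives C = 15/16 + 4*sin(9/4)/3 - (4*sin(9/4)/3 + 31/16) = -1.
So G(x) = x**4 - x**3 + 3*x**2 - 4*sin(2*x**3 - 2)/3.
Check: d/dx[x**4 - x**3 + 3*x**2 - 4*sin(2*x**3 - 2)/3] = 4*x**3 - 8*x**2*cos(2*x**3 - 2) - 3*x**2 + 6*x, which equals G'(x).

G(x) = x**4 - x**3 + 3*x**2 - 4*sin(2*x**3 - 2)/3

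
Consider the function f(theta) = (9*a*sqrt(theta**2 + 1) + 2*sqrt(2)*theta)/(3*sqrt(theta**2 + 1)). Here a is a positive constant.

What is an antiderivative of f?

An antiderivative is F(theta) = 3*a*theta + 2*sqrt(2)*sqrt(theta**2 + 1)/3.

For F(theta) to be correct the identity F'(theta) - f(theta) = 0 must hold.
Check: d/dtheta[3*a*theta + 2*sqrt(2)*sqrt(theta**2 + 1)/3] = (9*a*sqrt(theta**2 + 1) + 2*sqrt(2)*theta)/(3*sqrt(theta**2 + 1)) = f(theta).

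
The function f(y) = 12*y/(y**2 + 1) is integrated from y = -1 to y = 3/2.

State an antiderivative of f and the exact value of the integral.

Antiderivative: F(y) = 3*log(2*y**4 + 4*y**2 + 2); value = -3*log(8) + 3*log(169/8)

The substitution u = 2*y**4 + 4*y**2 + 2 works: f is exactly (dF/du)*(du/dy) for that inner function.
F(y) = 3*log(2*y**4 + 4*y**2 + 2) is an antiderivative of f.
Check: d/dy[3*log(2*y**4 + 4*y**2 + 2)] = 12*y/(y**2 + 1) = f(y).
F(3/2) = 3*log(169/8); F(-1) = 3*log(8).
Integral = F(3/2) - F(-1) = -3*log(8) + 3*log(169/8).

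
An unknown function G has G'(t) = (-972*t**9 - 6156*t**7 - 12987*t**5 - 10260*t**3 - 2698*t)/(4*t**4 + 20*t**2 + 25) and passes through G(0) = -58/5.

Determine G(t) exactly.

Differentiate the proposed G(t) back; it has to land on the given G'(t).
A general antiderivative is 3*(-3*t**2 - 2)**3/2 - 1/(4*(t**2 + 5/2)) + C.
The condition gives C = -58/5 - (-121/10) = 1/2.
So G(t) = -(162*t**8 + 729*t**6 + 1026*t**4 + 586*t**2 + 116)/(2*(2*t**2 + 5)).
Check: d/dt[-(162*t**8 + 729*t**6 + 1026*t**4 + 586*t**2 + 116)/(2*(2*t**2 + 5))] = (-972*t**9 - 6156*t**7 - 12987*t**5 - 10260*t**3 - 2698*t)/(4*t**4 + 20*t**2 + 25) = G'(t).

G(t) = -(162*t**8 + 729*t**6 + 1026*t**4 + 586*t**2 + 116)/(2*(2*t**2 + 5))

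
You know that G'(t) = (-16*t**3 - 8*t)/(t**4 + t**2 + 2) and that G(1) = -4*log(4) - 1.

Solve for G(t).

G(t) = -4*log(t**4 + t**2 + 2) - 1

G'(t) matches the chain-rule pattern g'(h)*h' with inner function h(t) = t**4 + t**2 + 2; substituting u = h(t) collapses the integral.
A general antiderivative is -4*log(t**4 + t**2 + 2) + C.
The condition gives C = -4*log(4) - 1 - (-4*log(4)) = -1.
So G(t) = -4*log(t**4 + t**2 + 2) - 1.
Check: d/dt[-4*log(t**4 + t**2 + 2) - 1] = (-16*t**3 - 8*t)/(t**4 + t**2 + 2) = G'(t).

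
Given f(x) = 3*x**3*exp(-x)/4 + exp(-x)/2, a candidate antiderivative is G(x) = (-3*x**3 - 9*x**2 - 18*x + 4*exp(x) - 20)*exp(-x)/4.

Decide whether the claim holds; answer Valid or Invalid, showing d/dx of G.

d/dx[G] = (3*x**3 + 2)*exp(-x)/4
This equals f(x) exactly, so the claim holds.

Valid. The derivative of G reproduces f.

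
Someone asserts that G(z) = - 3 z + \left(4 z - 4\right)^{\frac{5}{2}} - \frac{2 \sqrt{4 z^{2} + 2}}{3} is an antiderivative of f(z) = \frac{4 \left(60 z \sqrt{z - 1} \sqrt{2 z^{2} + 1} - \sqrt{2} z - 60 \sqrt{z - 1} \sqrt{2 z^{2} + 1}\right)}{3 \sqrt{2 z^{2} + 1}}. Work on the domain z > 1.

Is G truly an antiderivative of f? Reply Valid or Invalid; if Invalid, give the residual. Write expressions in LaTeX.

Invalid: d/dz[G] - f = -3, which is not 0.

d/dz[G] = \frac{240 z \sqrt{z - 1} \sqrt{2 z^{2} + 1} - 4 \sqrt{2} z - 240 \sqrt{z - 1} \sqrt{2 z^{2} + 1} - 9 \sqrt{2 z^{2} + 1}}{3 \sqrt{2 z^{2} + 1}}
d/dz[G] - f(z) = -3 != 0.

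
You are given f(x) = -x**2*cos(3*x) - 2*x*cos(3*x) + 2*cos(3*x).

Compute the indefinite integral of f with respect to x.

F(x) = -x**2*sin(3*x)/3 - 2*x*sin(3*x)/3 - 2*x*cos(3*x)/9 + 20*sin(3*x)/27 - 2*cos(3*x)/9 + C

The integrand splits into summands that can be handled one at a time.
Check: d/dx[-x**2*sin(3*x)/3 - 2*x*sin(3*x)/3 - 2*x*cos(3*x)/9 + 20*sin(3*x)/27 - 2*cos(3*x)/9] = -x**2*cos(3*x) - 2*x*cos(3*x) + 2*cos(3*x) = f(x).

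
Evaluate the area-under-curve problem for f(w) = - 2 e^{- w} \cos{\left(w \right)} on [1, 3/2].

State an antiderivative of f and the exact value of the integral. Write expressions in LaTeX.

Antiderivative: F(w) = \left(- \sin{\left(w \right)} + \cos{\left(w \right)}\right) e^{- w}; value = - \frac{\sin{\left(\frac{3}{2} \right)}}{e^{\frac{3}{2}}} - \frac{\cos{\left(1 \right)}}{e} + \frac{\cos{\left(\frac{3}{2} \right)}}{e^{\frac{3}{2}}} + \frac{\sin{\left(1 \right)}}{e}

A first test for any F(w): its w-derivative must equal f(w) identically.
F(w) = \left(- \sin{\left(w \right)} + \cos{\left(w \right)}\right) e^{- w} is an antiderivative of f.
Check: d/dw[\left(- \sin{\left(w \right)} + \cos{\left(w \right)}\right) e^{- w}] = - 2 e^{- w} \cos{\left(w \right)} = f(w).
F(3/2) = - \frac{\sin{\left(\frac{3}{2} \right)}}{e^{\frac{3}{2}}} + \frac{\cos{\left(\frac{3}{2} \right)}}{e^{\frac{3}{2}}}; F(1) = - \frac{\sin{\left(1 \right)}}{e} + \frac{\cos{\left(1 \right)}}{e}.
Integral = F(3/2) - F(1) = - \frac{\sin{\left(\frac{3}{2} \right)}}{e^{\frac{3}{2}}} - \frac{\cos{\left(1 \right)}}{e} + \frac{\cos{\left(\frac{3}{2} \right)}}{e^{\frac{3}{2}}} + \frac{\sin{\left(1 \right)}}{e}.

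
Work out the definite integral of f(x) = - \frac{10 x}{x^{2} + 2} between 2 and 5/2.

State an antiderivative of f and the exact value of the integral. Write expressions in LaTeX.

f matches the chain-rule pattern g'(h)*h' with inner function h(x) = x^{2} + 2; substituting u = h(x) collapses the integral.
F(x) = - 5 \log{\left(x^{2} + 2 \right)} is an antiderivative of f.
Check: d/dx[- 5 \log{\left(x^{2} + 2 \right)}] = - \frac{10 x}{x^{2} + 2} = f(x).
F(5/2) = - 5 \log{\left(\frac{33}{4} \right)}; F(2) = - 5 \log{\left(6 \right)}.
Integral = F(5/2) - F(2) = - 5 \log{\left(\frac{33}{4} \right)} + 5 \log{\left(6 \right)}.

Antiderivative: F(x) = - 5 \log{\left(x^{2} + 2 \right)}; value = - 5 \log{\left(\frac{33}{4} \right)} + 5 \log{\left(6 \right)}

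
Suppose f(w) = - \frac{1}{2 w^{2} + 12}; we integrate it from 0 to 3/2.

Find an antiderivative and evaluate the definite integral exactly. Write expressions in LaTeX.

Since d/dw undoes antidifferentiation here, F'(w) = f(w) is required of F(w).
F(w) = - \frac{\sqrt{6} \operatorname{atan}{\left(\frac{\sqrt{6} w}{6} \right)}}{12} is an antiderivative of f.
Check: d/dw[- \frac{\sqrt{6} \operatorname{atan}{\left(\frac{\sqrt{6} w}{6} \right)}}{12}] = - \frac{1}{2 w^{2} + 12} = f(w).
F(3/2) = - \frac{\sqrt{6} \operatorname{atan}{\left(\frac{\sqrt{6}}{4} \right)}}{12}; F(0) = 0.
Integral = F(3/2) - F(0) = - \frac{\sqrt{6} \operatorname{atan}{\left(\frac{\sqrt{6}}{4} \right)}}{12}.

Antiderivative: F(w) = - \frac{\sqrt{6} \operatorname{atan}{\left(\frac{\sqrt{6} w}{6} \right)}}{12}; value = - \frac{\sqrt{6} \operatorname{atan}{\left(\frac{\sqrt{6}}{4} \right)}}{12}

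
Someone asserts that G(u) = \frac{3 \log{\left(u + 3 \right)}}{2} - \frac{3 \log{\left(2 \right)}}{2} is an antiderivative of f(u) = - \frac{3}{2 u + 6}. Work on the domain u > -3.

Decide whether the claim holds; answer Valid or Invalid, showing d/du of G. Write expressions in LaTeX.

d/du[G] = \frac{3}{2 u + 6}
d/du[G] - f(u) = \frac{3}{u + 3} != 0.

Invalid: d/du[G] - f = \frac{3}{u + 3}, which is not 0.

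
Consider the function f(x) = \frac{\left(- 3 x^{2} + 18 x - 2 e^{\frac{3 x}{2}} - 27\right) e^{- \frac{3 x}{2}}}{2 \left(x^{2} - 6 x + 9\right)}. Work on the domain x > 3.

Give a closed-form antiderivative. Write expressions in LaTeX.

Recover f(x) by differentiating a candidate F(x); any mismatch rules it out.
Check: d/dx[\frac{\left(x + e^{\frac{3 x}{2}} - 3\right) e^{- \frac{3 x}{2}}}{x - 3}] = \frac{- 3 x^{2} + 18 x - 2 e^{\frac{3 x}{2}} - 27}{2 x^{2} e^{\frac{3 x}{2}} - 12 x e^{\frac{3 x}{2}} + 18 e^{\frac{3 x}{2}}}, which equals f(x).

An antiderivative is F(x) = \frac{\left(x + e^{\frac{3 x}{2}} - 3\right) e^{- \frac{3 x}{2}}}{x - 3}.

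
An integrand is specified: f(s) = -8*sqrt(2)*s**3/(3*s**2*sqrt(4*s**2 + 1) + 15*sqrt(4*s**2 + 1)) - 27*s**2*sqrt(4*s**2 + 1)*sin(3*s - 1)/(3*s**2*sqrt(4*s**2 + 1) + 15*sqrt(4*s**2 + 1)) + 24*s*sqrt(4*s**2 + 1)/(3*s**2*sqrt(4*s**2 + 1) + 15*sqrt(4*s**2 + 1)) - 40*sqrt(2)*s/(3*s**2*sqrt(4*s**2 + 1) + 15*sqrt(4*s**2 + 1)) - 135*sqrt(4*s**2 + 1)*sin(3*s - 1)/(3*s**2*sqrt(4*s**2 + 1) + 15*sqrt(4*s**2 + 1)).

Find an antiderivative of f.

The integrand splits into summands that can be handled one at a time.
Check: d/ds[sqrt(2)*(-4*sqrt(4*s**2 + 1) + 12*sqrt(2)*log(s**2 + 5) + 9*sqrt(2)*cos(3*s - 1))/6] = (-8*sqrt(2)*s**3 - 27*s**2*sqrt(4*s**2 + 1)*sin(3*s - 1) + 24*s*sqrt(4*s**2 + 1) - 40*sqrt(2)*s - 135*sqrt(4*s**2 + 1)*sin(3*s - 1))/(3*s**2*sqrt(4*s**2 + 1) + 15*sqrt(4*s**2 + 1)), which equals f(s).

An antiderivative is F(s) = sqrt(2)*(-4*sqrt(4*s**2 + 1) + 12*sqrt(2)*log(s**2 + 5) + 9*sqrt(2)*cos(3*s - 1))/6.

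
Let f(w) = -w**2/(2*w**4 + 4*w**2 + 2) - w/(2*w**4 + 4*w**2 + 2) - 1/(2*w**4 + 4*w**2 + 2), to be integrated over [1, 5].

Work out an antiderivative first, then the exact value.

Antiderivative: F(w) = -(2*w**2*atan(w) + 2*atan(w) - 1)/(4*(w**2 + 1)); value = -atan(5)/2 - 3/26 + pi/8

Integrate term by term and add the pieces.
F(w) = -(2*w**2*atan(w) + 2*atan(w) - 1)/(4*(w**2 + 1)) is an antiderivative of f.
Check: d/dw[-(2*w**2*atan(w) + 2*atan(w) - 1)/(4*(w**2 + 1))] = (-w**2 - w - 1)/(2*w**4 + 4*w**2 + 2), which equals f(w).
F(5) = 1/104 - atan(5)/2; F(1) = 1/8 - pi/8.
Integral = F(5) - F(1) = -atan(5)/2 - 3/26 + pi/8.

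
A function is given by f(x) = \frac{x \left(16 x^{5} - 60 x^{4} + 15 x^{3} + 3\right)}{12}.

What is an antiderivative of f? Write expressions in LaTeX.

An antiderivative is F(x) = \frac{4 x^{7}}{21} - \frac{5 x^{6}}{6} + \frac{x^{5}}{4} + \frac{x^{2}}{8}.

Any candidate F(x) must reproduce f(x) exactly when differentiated.
Check: d/dx[\frac{4 x^{7}}{21} - \frac{5 x^{6}}{6} + \frac{x^{5}}{4} + \frac{x^{2}}{8}] = \frac{4 x^{6}}{3} - 5 x^{5} + \frac{5 x^{4}}{4} + \frac{x}{4}, which equals f(x).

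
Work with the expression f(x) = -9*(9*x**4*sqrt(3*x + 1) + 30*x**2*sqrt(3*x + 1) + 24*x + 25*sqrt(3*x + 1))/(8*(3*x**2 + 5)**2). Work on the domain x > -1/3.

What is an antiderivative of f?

An antiderivative is F(x) = -(3*x + 1)**(3/2)/4 + 3/(2*(x**2 + 5/3)).

Check any antiderivative F(x) by computing F'(x) and comparing it with f(x).
Check: d/dx[-(3*x + 1)**(3/2)/4 + 3/(2*(x**2 + 5/3))] = (-81*x**4*sqrt(3*x + 1) - 270*x**2*sqrt(3*x + 1) - 216*x - 225*sqrt(3*x + 1))/(72*x**4 + 240*x**2 + 200), which equals f(x).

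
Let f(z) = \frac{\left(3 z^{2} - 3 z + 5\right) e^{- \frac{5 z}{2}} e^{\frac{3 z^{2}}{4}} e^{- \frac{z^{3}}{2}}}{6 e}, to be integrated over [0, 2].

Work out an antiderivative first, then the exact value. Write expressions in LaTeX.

Antiderivative: F(z) = - \frac{e^{- \frac{5 z}{2}} e^{\frac{3 z^{2}}{4}} e^{- \frac{z^{3}}{2}}}{3 e}; value = - \frac{1}{3 e^{7}} + \frac{1}{3 e}

The substitution u = - \frac{z^{3}}{2} + \frac{3 z^{2}}{4} - \frac{5 z}{2} - 1 works: f is exactly (dF/du)*(du/dz) for that inner function.
F(z) = - \frac{e^{- \frac{5 z}{2}} e^{\frac{3 z^{2}}{4}} e^{- \frac{z^{3}}{2}}}{3 e} is an antiderivative of f.
Check: d/dz[- \frac{e^{- \frac{5 z}{2}} e^{\frac{3 z^{2}}{4}} e^{- \frac{z^{3}}{2}}}{3 e}] = \frac{\left(3 z^{2} e^{\frac{3 z^{2}}{4}} - 3 z e^{\frac{3 z^{2}}{4}} + 5 e^{\frac{3 z^{2}}{4}}\right) e^{- \frac{5 z}{2}} e^{- \frac{z^{3}}{2}}}{6 e}, which equals f(z).
F(2) = - \frac{1}{3 e^{7}}; F(0) = - \frac{1}{3 e}.
Integral = F(2) - F(0) = - \frac{1}{3 e^{7}} + \frac{1}{3 e}.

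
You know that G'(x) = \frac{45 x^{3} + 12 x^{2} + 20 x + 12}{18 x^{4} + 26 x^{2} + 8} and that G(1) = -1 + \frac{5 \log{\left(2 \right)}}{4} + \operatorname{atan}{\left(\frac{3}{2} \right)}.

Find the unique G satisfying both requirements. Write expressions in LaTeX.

Check a candidate G(x) by differentiating: d/dx[G] must match the given G'(x).
A general antiderivative is \frac{5 \log{\left(x^{2} + 1 \right)}}{4} + \operatorname{atan}{\left(\frac{3 x}{2} \right)} + C.
The condition gives C = -1 + \frac{5 \log{\left(2 \right)}}{4} + \operatorname{atan}{\left(\frac{3}{2} \right)} - (\frac{5 \log{\left(2 \right)}}{4} + \operatorname{atan}{\left(\frac{3}{2} \right)}) = -1.
So G(x) = \frac{5 \log{\left(x^{2} + 1 \right)} + 4 \operatorname{atan}{\left(\frac{3 x}{2} \right)} - 4}{4}.
Check: d/dx[\frac{5 \log{\left(x^{2} + 1 \right)} + 4 \operatorname{atan}{\left(\frac{3 x}{2} \right)} - 4}{4}] = \frac{45 x^{3} + 12 x^{2} + 20 x + 12}{18 x^{4} + 26 x^{2} + 8} = G'(x).

G(x) = \frac{5 \log{\left(x^{2} + 1 \right)} + 4 \operatorname{atan}{\left(\frac{3 x}{2} \right)} - 4}{4}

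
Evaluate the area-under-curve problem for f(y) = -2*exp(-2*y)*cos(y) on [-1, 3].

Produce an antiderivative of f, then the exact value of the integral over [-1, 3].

Whatever form F(y) takes, F'(y) = f(y) is non-negotiable.
F(y) = 2*(-sin(y) + 2*cos(y))*exp(-2*y)/5 is an antiderivative of f.
Check: d/dy[2*(-sin(y) + 2*cos(y))*exp(-2*y)/5] = -2*exp(-2*y)*cos(y) = f(y).
F(3) = 4*exp(-6)*cos(3)/5 - 2*exp(-6)*sin(3)/5; F(-1) = 2*exp(2)*sin(1)/5 + 4*exp(2)*cos(1)/5.
Integral = F(3) - F(-1) = -4*exp(2)*cos(1)/5 - 2*exp(2)*sin(1)/5 + 4*exp(-6)*cos(3)/5 - 2*exp(-6)*sin(3)/5.

Antiderivative: F(y) = 2*(-sin(y) + 2*cos(y))*exp(-2*y)/5; value = -4*exp(2)*cos(1)/5 - 2*exp(2)*sin(1)/5 + 4*exp(-6)*cos(3)/5 - 2*exp(-6)*sin(3)/5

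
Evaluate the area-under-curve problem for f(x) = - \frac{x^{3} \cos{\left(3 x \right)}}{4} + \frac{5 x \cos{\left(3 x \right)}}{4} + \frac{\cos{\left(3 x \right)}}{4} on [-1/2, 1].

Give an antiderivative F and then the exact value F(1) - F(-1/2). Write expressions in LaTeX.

Integrate term by term and add the pieces.
F(x) = - \frac{x^{3} \sin{\left(3 x \right)}}{12} - \frac{x^{2} \cos{\left(3 x \right)}}{12} + \frac{17 x \sin{\left(3 x \right)}}{36} + \frac{\sin{\left(3 x \right)}}{12} + \frac{17 \cos{\left(3 x \right)}}{108} is an antiderivative of f.
Check: d/dx[- \frac{x^{3} \sin{\left(3 x \right)}}{12} - \frac{x^{2} \cos{\left(3 x \right)}}{12} + \frac{17 x \sin{\left(3 x \right)}}{36} + \frac{\sin{\left(3 x \right)}}{12} + \frac{17 \cos{\left(3 x \right)}}{108}] = - \frac{x^{3} \cos{\left(3 x \right)}}{4} + \frac{5 x \cos{\left(3 x \right)}}{4} + \frac{\cos{\left(3 x \right)}}{4} = f(x).
F(1) = \frac{2 \cos{\left(3 \right)}}{27} + \frac{17 \sin{\left(3 \right)}}{36}; F(-1/2) = \frac{59 \cos{\left(\frac{3}{2} \right)}}{432} + \frac{41 \sin{\left(\frac{3}{2} \right)}}{288}.
Integral = F(1) - F(-1/2) = - \frac{41 \sin{\left(\frac{3}{2} \right)}}{288} + \frac{2 \cos{\left(3 \right)}}{27} - \frac{59 \cos{\left(\frac{3}{2} \right)}}{432} + \frac{17 \sin{\left(3 \right)}}{36}.

Antiderivative: F(x) = - \frac{x^{3} \sin{\left(3 x \right)}}{12} - \frac{x^{2} \cos{\left(3 x \right)}}{12} + \frac{17 x \sin{\left(3 x \right)}}{36} + \frac{\sin{\left(3 x \right)}}{12} + \frac{17 \cos{\left(3 x \right)}}{108}; value = - \frac{41 \sin{\left(\frac{3}{2} \right)}}{288} + \frac{2 \cos{\left(3 \right)}}{27} - \frac{59 \cos{\left(\frac{3}{2} \right)}}{432} + \frac{17 \sin{\left(3 \right)}}{36}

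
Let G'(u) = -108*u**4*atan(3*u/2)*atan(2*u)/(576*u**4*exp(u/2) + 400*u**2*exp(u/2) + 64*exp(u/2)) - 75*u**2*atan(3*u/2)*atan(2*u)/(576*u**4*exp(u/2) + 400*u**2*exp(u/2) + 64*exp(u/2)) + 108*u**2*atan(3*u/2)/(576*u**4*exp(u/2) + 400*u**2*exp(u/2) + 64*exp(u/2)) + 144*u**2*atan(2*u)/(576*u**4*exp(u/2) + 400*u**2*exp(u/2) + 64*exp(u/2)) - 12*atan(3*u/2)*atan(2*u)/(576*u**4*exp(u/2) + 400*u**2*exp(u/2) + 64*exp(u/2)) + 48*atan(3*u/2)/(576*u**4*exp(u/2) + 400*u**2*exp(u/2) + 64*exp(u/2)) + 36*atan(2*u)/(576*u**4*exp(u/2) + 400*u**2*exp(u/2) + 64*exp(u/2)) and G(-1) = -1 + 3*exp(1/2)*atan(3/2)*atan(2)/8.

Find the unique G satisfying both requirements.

G(u) = (-8*exp(u/2) + 3*atan(3*u/2)*atan(2*u))*exp(-u/2)/8

The integrand splits into summands that can be handled one at a time.
A general antiderivative is 3*exp(-u/2)*atan(3*u/2)*atan(2*u)/8 + C.
The condition gives C = -1 + 3*exp(1/2)*atan(3/2)*atan(2)/8 - (3*exp(1/2)*atan(3/2)*atan(2)/8) = -1.
So G(u) = (-8*exp(u/2) + 3*atan(3*u/2)*atan(2*u))*exp(-u/2)/8.
Check: d/du[(-8*exp(u/2) + 3*atan(3*u/2)*atan(2*u))*exp(-u/2)/8] = (-108*u**4*atan(3*u/2)*atan(2*u) - 75*u**2*atan(3*u/2)*atan(2*u) + 108*u**2*atan(3*u/2) + 144*u**2*atan(2*u) - 12*atan(3*u/2)*atan(2*u) + 48*atan(3*u/2) + 36*atan(2*u))/(576*u**4*exp(u/2) + 400*u**2*exp(u/2) + 64*exp(u/2)), which equals G'(u).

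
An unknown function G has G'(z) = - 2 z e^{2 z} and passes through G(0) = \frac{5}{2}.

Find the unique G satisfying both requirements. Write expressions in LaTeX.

G(z) = \frac{\left(1 - 2 z\right) e^{2 z}}{2} + 2

Recognize the product-rule pattern: G'(z) = u'v + uv' with u = \frac{1}{2} - z, v = e^{2 z}, so integration by parts undoes it.
A general antiderivative is \frac{\left(1 - 2 z\right) e^{2 z}}{2} + C.
The condition gives C = \frac{5}{2} - (\frac{1}{2}) = 2.
So G(z) = \frac{\left(1 - 2 z\right) e^{2 z}}{2} + 2.
Check: d/dz[\frac{\left(1 - 2 z\right) e^{2 z}}{2} + 2] = - 2 z e^{2 z} = G'(z).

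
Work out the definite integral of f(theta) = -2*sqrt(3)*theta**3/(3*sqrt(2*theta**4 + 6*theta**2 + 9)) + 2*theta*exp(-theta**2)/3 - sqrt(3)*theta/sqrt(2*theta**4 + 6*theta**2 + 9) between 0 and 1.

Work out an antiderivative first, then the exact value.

Integrate term by term and add the pieces.
F(theta) = -(sqrt(3)*sqrt(2*theta**4 + 6*theta**2 + 9)*exp(theta**2) + 2)*exp(-theta**2)/6 is an antiderivative of f.
Check: d/dtheta[-(sqrt(3)*sqrt(2*theta**4 + 6*theta**2 + 9)*exp(theta**2) + 2)*exp(-theta**2)/6] = (-2*sqrt(3)*theta**3*exp(theta**2) + 2*theta*sqrt(2*theta**4 + 6*theta**2 + 9) - 3*sqrt(3)*theta*exp(theta**2))*exp(-theta**2)/(3*sqrt(2*theta**4 + 6*theta**2 + 9)), which equals f(theta).
F(1) = -sqrt(51)/6 - exp(-1)/3; F(0) = -sqrt(3)/2 - 1/3.
Integral = F(1) - F(0) = -sqrt(51)/6 - exp(-1)/3 + 1/3 + sqrt(3)/2.

Antiderivative: F(theta) = -(sqrt(3)*sqrt(2*theta**4 + 6*theta**2 + 9)*exp(theta**2) + 2)*exp(-theta**2)/6; value = -sqrt(51)/6 - exp(-1)/3 + 1/3 + sqrt(3)/2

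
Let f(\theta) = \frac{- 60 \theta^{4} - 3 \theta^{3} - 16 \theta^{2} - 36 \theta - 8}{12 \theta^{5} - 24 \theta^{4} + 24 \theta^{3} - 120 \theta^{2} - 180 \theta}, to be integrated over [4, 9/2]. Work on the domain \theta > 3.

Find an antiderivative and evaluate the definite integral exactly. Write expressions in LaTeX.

Factor the denominator (12 \theta \left(\theta - 3\right) \left(\theta + 1\right) \left(\theta^{2} + 5\right)) and decompose: f = - \frac{277 \theta + 320}{120 \left(\theta^{2} + 5\right)} - \frac{5}{32 \left(\theta + 1\right)} - \frac{743}{288 \left(\theta - 3\right)} + \frac{2}{45 \theta}; each piece integrates to a log, atan, or power term.
F(\theta) = \frac{64 \log{\left(\theta \right)} - 3715 \log{\left(\theta - 3 \right)} - 225 \log{\left(\theta + 1 \right)} - 1662 \log{\left(\theta^{2} + 5 \right)} - 768 \sqrt{5} \operatorname{atan}{\left(\frac{\sqrt{5} \theta}{5} \right)}}{1440} is an antiderivative of f.
Check: d/d\theta[\frac{64 \log{\left(\theta \right)} - 3715 \log{\left(\theta - 3 \right)} - 225 \log{\left(\theta + 1 \right)} - 1662 \log{\left(\theta^{2} + 5 \right)} - 768 \sqrt{5} \operatorname{atan}{\left(\frac{\sqrt{5} \theta}{5} \right)}}{1440}] = \frac{- 60 \theta^{4} - 3 \theta^{3} - 16 \theta^{2} - 36 \theta - 8}{12 \theta^{5} - 24 \theta^{4} + 24 \theta^{3} - 120 \theta^{2} - 180 \theta} = f(\theta).
F(9/2) = - \frac{277 \log{\left(\frac{101}{4} \right)}}{240} - \frac{8 \sqrt{5} \operatorname{atan}{\left(\frac{9 \sqrt{5}}{10} \right)}}{15} - \frac{743 \log{\left(\frac{3}{2} \right)}}{288} - \frac{5 \log{\left(\frac{11}{2} \right)}}{32} + \frac{2 \log{\left(\frac{9}{2} \right)}}{45}; F(4) = - \frac{277 \log{\left(21 \right)}}{240} - \frac{8 \sqrt{5} \operatorname{atan}{\left(\frac{4 \sqrt{5}}{5} \right)}}{15} - \frac{5 \log{\left(5 \right)}}{32} + \frac{2 \log{\left(4 \right)}}{45}.
Integral = F(9/2) - F(4) = - \frac{277 \log{\left(\frac{101}{4} \right)}}{240} - \frac{8 \sqrt{5} \operatorname{atan}{\left(\frac{9 \sqrt{5}}{10} \right)}}{15} - \frac{743 \log{\left(\frac{3}{2} \right)}}{288} - \frac{5 \log{\left(\frac{11}{2} \right)}}{32} - \frac{2 \log{\left(4 \right)}}{45} + \frac{2 \log{\left(\frac{9}{2} \right)}}{45} + \frac{5 \log{\left(5 \right)}}{32} + \frac{8 \sqrt{5} \operatorname{atan}{\left(\frac{4 \sqrt{5}}{5} \right)}}{15} + \frac{277 \log{\left(21 \right)}}{240}.

Antiderivative: F(\theta) = \frac{64 \log{\left(\theta \right)} - 3715 \log{\left(\theta - 3 \right)} - 225 \log{\left(\theta + 1 \right)} - 1662 \log{\left(\theta^{2} + 5 \right)} - 768 \sqrt{5} \operatorname{atan}{\left(\frac{\sqrt{5} \theta}{5} \right)}}{1440}; value = - \frac{277 \log{\left(\frac{101}{4} \right)}}{240} - \frac{8 \sqrt{5} \operatorname{atan}{\left(\frac{9 \sqrt{5}}{10} \right)}}{15} - \frac{743 \log{\left(\frac{3}{2} \right)}}{288} - \frac{5 \log{\left(\frac{11}{2} \right)}}{32} - \frac{2 \log{\left(4 \right)}}{45} + \frac{2 \log{\left(\frac{9}{2} \right)}}{45} + \frac{5 \log{\left(5 \right)}}{32} + \frac{8 \sqrt{5} \operatorname{atan}{\left(\frac{4 \sqrt{5}}{5} \right)}}{15} + \frac{277 \log{\left(21 \right)}}{240}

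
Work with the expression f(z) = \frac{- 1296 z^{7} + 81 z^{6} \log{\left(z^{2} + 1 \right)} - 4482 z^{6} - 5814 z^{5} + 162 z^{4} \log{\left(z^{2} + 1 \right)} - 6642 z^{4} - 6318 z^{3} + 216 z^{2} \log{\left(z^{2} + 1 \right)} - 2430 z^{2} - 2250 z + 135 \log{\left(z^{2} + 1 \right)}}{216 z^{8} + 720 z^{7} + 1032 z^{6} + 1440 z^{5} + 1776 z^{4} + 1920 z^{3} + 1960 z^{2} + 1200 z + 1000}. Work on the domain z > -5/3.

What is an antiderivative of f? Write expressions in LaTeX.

Since d/dz undoes antidifferentiation here, F'(z) = f(z) is required of F(z).
Check: d/dz[\frac{- 36 z \log{\left(z^{4} + z^{2} + \frac{5}{3} \right)} - 9 \log{\left(z^{2} + 1 \right)} - 60 \log{\left(z^{4} + z^{2} + \frac{5}{3} \right)}}{24 z + 40}] = \frac{- 1296 z^{7} + 81 z^{6} \log{\left(z^{2} + 1 \right)} - 4482 z^{6} - 5814 z^{5} + 162 z^{4} \log{\left(z^{2} + 1 \right)} - 6642 z^{4} - 6318 z^{3} + 216 z^{2} \log{\left(z^{2} + 1 \right)} - 2430 z^{2} - 2250 z + 135 \log{\left(z^{2} + 1 \right)}}{216 z^{8} + 720 z^{7} + 1032 z^{6} + 1440 z^{5} + 1776 z^{4} + 1920 z^{3} + 1960 z^{2} + 1200 z + 1000} = f(z).

An antiderivative is F(z) = \frac{- 36 z \log{\left(z^{4} + z^{2} + \frac{5}{3} \right)} - 9 \log{\left(z^{2} + 1 \right)} - 60 \log{\left(z^{4} + z^{2} + \frac{5}{3} \right)}}{24 z + 40}.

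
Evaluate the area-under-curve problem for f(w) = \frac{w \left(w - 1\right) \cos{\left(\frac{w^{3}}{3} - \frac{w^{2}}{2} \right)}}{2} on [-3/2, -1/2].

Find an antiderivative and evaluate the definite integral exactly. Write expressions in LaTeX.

The substitution u = \frac{w^{3}}{3} - \frac{w^{2}}{2} works: f is exactly (dF/du)*(du/dw) for that inner function.
F(w) = \frac{\sin{\left(\frac{w^{3}}{3} - \frac{w^{2}}{2} \right)}}{2} is an antiderivative of f.
Check: d/dw[\frac{\sin{\left(\frac{w^{3}}{3} - \frac{w^{2}}{2} \right)}}{2}] = \frac{w^{2} \cos{\left(\frac{w^{3}}{3} - \frac{w^{2}}{2} \right)}}{2} - \frac{w \cos{\left(\frac{w^{3}}{3} - \frac{w^{2}}{2} \right)}}{2}, which equals f(w).
F(-1/2) = - \frac{\sin{\left(\frac{1}{6} \right)}}{2}; F(-3/2) = - \frac{\sin{\left(\frac{9}{4} \right)}}{2}.
Integral = F(-1/2) - F(-3/2) = - \frac{\sin{\left(\frac{1}{6} \right)}}{2} + \frac{\sin{\left(\frac{9}{4} \right)}}{2}.

Antiderivative: F(w) = \frac{\sin{\left(\frac{w^{3}}{3} - \frac{w^{2}}{2} \right)}}{2}; value = - \frac{\sin{\left(\frac{1}{6} \right)}}{2} + \frac{\sin{\left(\frac{9}{4} \right)}}{2}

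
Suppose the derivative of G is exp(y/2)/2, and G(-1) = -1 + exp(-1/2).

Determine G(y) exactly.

G(y) = exp(y/2) - 1

Any candidate G(y) must reproduce the stated G'(y) exactly.
A general antiderivative is exp(y/2) + C.
The condition gives C = -1 + exp(-1/2) - (exp(-1/2)) = -1.
So G(y) = exp(y/2) - 1.
Check: d/dy[exp(y/2) - 1] = exp(y/2)/2 = G'(y).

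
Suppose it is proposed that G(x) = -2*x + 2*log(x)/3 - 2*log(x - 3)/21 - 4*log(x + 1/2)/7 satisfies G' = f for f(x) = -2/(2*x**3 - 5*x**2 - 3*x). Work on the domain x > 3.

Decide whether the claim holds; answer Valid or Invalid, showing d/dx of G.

Invalid: d/dx[G] - f = -2, which is not 0.

d/dx[G] = (-4*x**3 + 10*x**2 + 6*x - 2)/(2*x**3 - 5*x**2 - 3*x)
d/dx[G] - f(x) = -2 != 0.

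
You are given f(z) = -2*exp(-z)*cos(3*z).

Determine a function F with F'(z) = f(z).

An antiderivative is F(z) = (-3*sin(3*z) + cos(3*z))*exp(-z)/5.

For F(z) to be correct the identity F'(z) - f(z) = 0 must hold.
Check: d/dz[(-3*sin(3*z) + cos(3*z))*exp(-z)/5] = -2*exp(-z)*cos(3*z) = f(z).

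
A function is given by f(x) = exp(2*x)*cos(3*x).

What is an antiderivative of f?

A candidate is checked by its d/dx: the result must match f(x).
Check: d/dx[(3*sin(3*x) + 2*cos(3*x))*exp(2*x)/13] = exp(2*x)*cos(3*x) = f(x).

An antiderivative is F(x) = (3*sin(3*x) + 2*cos(3*x))*exp(2*x)/13.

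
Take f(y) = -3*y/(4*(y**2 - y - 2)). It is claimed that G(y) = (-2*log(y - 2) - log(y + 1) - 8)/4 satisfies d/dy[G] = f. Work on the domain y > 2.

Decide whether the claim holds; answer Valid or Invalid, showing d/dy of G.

d/dy[G] = -3*y/(4*y**2 - 4*y - 8)
This equals f(y) exactly, so the claim holds.

Valid - differentiating G returns exactly f.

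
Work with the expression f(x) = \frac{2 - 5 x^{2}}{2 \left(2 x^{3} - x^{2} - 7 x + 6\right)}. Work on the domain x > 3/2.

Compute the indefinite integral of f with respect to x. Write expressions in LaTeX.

F(x) = - \frac{37 \log{\left(x - \frac{3}{2} \right)}}{28} + \frac{\log{\left(x - 1 \right)}}{2} - \frac{3 \log{\left(x + 2 \right)}}{7} + C

The denominator factors as 2 \left(x - 1\right) \left(x + 2\right) \left(2 x - 3\right); partial fractions split f into directly integrable pieces: - \frac{37}{14 \left(2 x - 3\right)} - \frac{3}{7 \left(x + 2\right)} + \frac{1}{2 \left(x - 1\right)}.
Check: d/dx[- \frac{37 \log{\left(x - \frac{3}{2} \right)}}{28} + \frac{\log{\left(x - 1 \right)}}{2} - \frac{3 \log{\left(x + 2 \right)}}{7}] = \frac{2 - 5 x^{2}}{4 x^{3} - 2 x^{2} - 14 x + 12}, which equals f(x).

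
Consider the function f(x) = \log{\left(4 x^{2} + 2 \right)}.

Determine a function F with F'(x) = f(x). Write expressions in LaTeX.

Recover f(x) by differentiating a candidate F(x); any mismatch rules it out.
Check: d/dx[x \log{\left(4 x^{2} + 2 \right)} - 2 x + \sqrt{2} \operatorname{atan}{\left(\sqrt{2} x \right)}] = \log{\left(2 x^{2} + 1 \right)} + \log{\left(2 \right)}, which equals f(x).

An antiderivative is F(x) = x \log{\left(4 x^{2} + 2 \right)} - 2 x + \sqrt{2} \operatorname{atan}{\left(\sqrt{2} x \right)}.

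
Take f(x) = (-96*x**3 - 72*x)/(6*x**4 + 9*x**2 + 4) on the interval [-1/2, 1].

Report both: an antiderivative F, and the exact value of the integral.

f matches the chain-rule pattern g'(h)*h' with inner function h(x) = 2*x**4 + 3*x**2 + 4/3; substituting u = h(x) collapses the integral.
F(x) = -4*log(2*x**4 + 3*x**2 + 4/3) is an antiderivative of f.
Check: d/dx[-4*log(2*x**4 + 3*x**2 + 4/3)] = (-96*x**3 - 72*x)/(6*x**4 + 9*x**2 + 4) = f(x).
F(1) = -4*log(19/3); F(-1/2) = -4*log(53/24).
Integral = F(1) - F(-1/2) = -4*log(19/3) + 4*log(53/24).

Antiderivative: F(x) = -4*log(2*x**4 + 3*x**2 + 4/3); value = -4*log(19/3) + 4*log(53/24)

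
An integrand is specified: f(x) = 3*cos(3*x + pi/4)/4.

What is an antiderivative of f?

A candidate is checked by its d/dx: the result must match f(x).
Check: d/dx[sin(3*x + pi/4)/4] = 3*cos(3*x + pi/4)/4 = f(x).

An antiderivative is F(x) = sin(3*x + pi/4)/4.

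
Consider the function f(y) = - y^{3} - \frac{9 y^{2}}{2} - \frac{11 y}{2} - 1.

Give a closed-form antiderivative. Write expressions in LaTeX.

The integrand splits into summands that can be handled one at a time.
Check: d/dy[- \frac{y^{4}}{4} - \frac{3 y^{3}}{2} - \frac{11 y^{2}}{4} - y] = - y^{3} - \frac{9 y^{2}}{2} - \frac{11 y}{2} - 1 = f(y).

An antiderivative is F(y) = - \frac{y^{4}}{4} - \frac{3 y^{3}}{2} - \frac{11 y^{2}}{4} - y.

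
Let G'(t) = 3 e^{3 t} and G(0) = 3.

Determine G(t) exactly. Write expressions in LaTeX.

G(t) = e^{3 t} + 2

Differentiate the proposed G(t) back; it has to land on the given G'(t).
A general antiderivative is e^{3 t} + C.
The condition gives C = 3 - (1) = 2.
So G(t) = e^{3 t} + 2.
Check: d/dt[e^{3 t} + 2] = 3 e^{3 t} = G'(t).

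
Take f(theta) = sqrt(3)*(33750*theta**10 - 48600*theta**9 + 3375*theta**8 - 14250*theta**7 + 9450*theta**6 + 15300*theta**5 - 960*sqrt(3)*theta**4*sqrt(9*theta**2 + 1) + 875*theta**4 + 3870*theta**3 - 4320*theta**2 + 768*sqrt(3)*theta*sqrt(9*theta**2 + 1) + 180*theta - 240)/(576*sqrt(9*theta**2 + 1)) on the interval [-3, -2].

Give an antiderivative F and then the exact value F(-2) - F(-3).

Antiderivative: F(theta) = (375*sqrt(3)*theta**9*sqrt(9*theta**2 + 1) - 600*sqrt(3)*theta**8*sqrt(9*theta**2 + 1) - 150*sqrt(3)*theta**6*sqrt(9*theta**2 + 1) + 175*sqrt(3)*theta**5*sqrt(9*theta**2 + 1) - 576*theta**5 + 360*sqrt(3)*theta**4*sqrt(9*theta**2 + 1) + 90*sqrt(3)*theta**2*sqrt(9*theta**2 + 1) + 1152*theta**2 - 240*sqrt(3)*theta*sqrt(9*theta**2 + 1) - 144)/576; value = -44275*sqrt(111)/72 - 221 + 635495*sqrt(246)/32

A candidate is checked by its d/dtheta: the result must match f(theta).
F(theta) = (375*sqrt(3)*theta**9*sqrt(9*theta**2 + 1) - 600*sqrt(3)*theta**8*sqrt(9*theta**2 + 1) - 150*sqrt(3)*theta**6*sqrt(9*theta**2 + 1) + 175*sqrt(3)*theta**5*sqrt(9*theta**2 + 1) - 576*theta**5 + 360*sqrt(3)*theta**4*sqrt(9*theta**2 + 1) + 90*sqrt(3)*theta**2*sqrt(9*theta**2 + 1) + 1152*theta**2 - 240*sqrt(3)*theta*sqrt(9*theta**2 + 1) - 144)/576 is an antiderivative of f.
Check: d/dtheta[(375*sqrt(3)*theta**9*sqrt(9*theta**2 + 1) - 600*sqrt(3)*theta**8*sqrt(9*theta**2 + 1) - 150*sqrt(3)*theta**6*sqrt(9*theta**2 + 1) + 175*sqrt(3)*theta**5*sqrt(9*theta**2 + 1) - 576*theta**5 + 360*sqrt(3)*theta**4*sqrt(9*theta**2 + 1) + 90*sqrt(3)*theta**2*sqrt(9*theta**2 + 1) + 1152*theta**2 - 240*sqrt(3)*theta*sqrt(9*theta**2 + 1) - 144)/576] = (33750*sqrt(3)*theta**10 - 48600*sqrt(3)*theta**9 + 3375*sqrt(3)*theta**8 - 14250*sqrt(3)*theta**7 + 9450*sqrt(3)*theta**6 + 15300*sqrt(3)*theta**5 - 2880*theta**4*sqrt(9*theta**2 + 1) + 875*sqrt(3)*theta**4 + 3870*sqrt(3)*theta**3 - 4320*sqrt(3)*theta**2 + 2304*theta*sqrt(9*theta**2 + 1) + 180*sqrt(3)*theta - 240*sqrt(3))/(576*sqrt(9*theta**2 + 1)), which equals f(theta).
F(-2) = 159/4 - 44275*sqrt(111)/72; F(-3) = 1043/4 - 635495*sqrt(246)/32.
Integral = F(-2) - F(-3) = -44275*sqrt(111)/72 - 221 + 635495*sqrt(246)/32.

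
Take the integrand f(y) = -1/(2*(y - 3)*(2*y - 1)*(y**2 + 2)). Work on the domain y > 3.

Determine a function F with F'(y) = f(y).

An antiderivative is F(y) = -log(y - 3)/110 + 2*log(y - 1/2)/45 - 7*log(y**2 + 2)/396 + sqrt(2)*atan(sqrt(2)*y/2)/396.

The denominator factors as 2*(y - 3)*(2*y - 1)*(y**2 + 2); partial fractions split f into directly integrable pieces: -(7*y - 1)/(198*(y**2 + 2)) + 4/(45*(2*y - 1)) - 1/(110*(y - 3)).
Check: d/dy[-log(y - 3)/110 + 2*log(y - 1/2)/45 - 7*log(y**2 + 2)/396 + sqrt(2)*atan(sqrt(2)*y/2)/396] = -1/(4*y**4 - 14*y**3 + 14*y**2 - 28*y + 12), which equals f(y).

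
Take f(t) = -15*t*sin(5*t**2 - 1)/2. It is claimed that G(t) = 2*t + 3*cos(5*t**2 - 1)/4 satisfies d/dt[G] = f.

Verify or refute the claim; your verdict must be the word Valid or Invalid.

Invalid: d/dt[G] - f = 2, which is not 0.

d/dt[G] = -15*t*sin(5*t**2 - 1)/2 + 2
d/dt[G] - f(t) = 2 != 0.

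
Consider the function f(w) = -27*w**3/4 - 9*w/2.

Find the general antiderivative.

The substitution u = 3*w**2/2 + 1 works: f is exactly (dF/du)*(du/dw) for that inner function.
Check: d/dw[-3*(3*w**2 + 2)**2/16] = -27*w**3/4 - 9*w/2 = f(w).

F(w) = -3*(3*w**2 + 2)**2/16 + C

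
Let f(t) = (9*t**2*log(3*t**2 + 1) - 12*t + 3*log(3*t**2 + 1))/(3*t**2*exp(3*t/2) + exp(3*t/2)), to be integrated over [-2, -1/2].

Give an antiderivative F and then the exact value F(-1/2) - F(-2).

f has the shape u'v + uv' for u = -2*exp(-3*t/2) and v = log(3*t**2 + 1) — it is the derivative of the product u*v.
F(t) = -2*exp(-3*t/2)*log(3*t**2 + 1) is an antiderivative of f.
Check: d/dt[-2*exp(-3*t/2)*log(3*t**2 + 1)] = (9*t**2*log(3*t**2 + 1) - 12*t + 3*log(3*t**2 + 1))/(3*t**2*exp(3*t/2) + exp(3*t/2)) = f(t).
F(-1/2) = -2*exp(3/4)*log(7/4); F(-2) = -2*exp(3)*log(13).
Integral = F(-1/2) - F(-2) = -2*exp(3/4)*log(7/4) + 2*exp(3)*log(13).

Antiderivative: F(t) = -2*exp(-3*t/2)*log(3*t**2 + 1); value = -2*exp(3/4)*log(7/4) + 2*exp(3)*log(13)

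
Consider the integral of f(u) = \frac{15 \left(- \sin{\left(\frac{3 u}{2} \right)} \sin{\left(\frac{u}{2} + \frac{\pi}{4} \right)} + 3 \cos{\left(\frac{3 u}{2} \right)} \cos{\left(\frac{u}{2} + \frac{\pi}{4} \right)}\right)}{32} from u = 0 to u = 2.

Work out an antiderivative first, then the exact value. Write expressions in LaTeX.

Antiderivative: F(u) = \frac{15 \sin{\left(\frac{3 u}{2} \right)} \cos{\left(\frac{u}{2} + \frac{\pi}{4} \right)}}{16}; value = \frac{15 \sin{\left(3 \right)} \cos{\left(\frac{\pi}{4} + 1 \right)}}{16}

f has the shape v'r + vr' for v = \frac{15 \cos{\left(\frac{u}{2} + \frac{\pi}{4} \right)}}{16} and r = \sin{\left(\frac{3 u}{2} \right)} — it is the derivative of the product v*r.
F(u) = \frac{15 \sin{\left(\frac{3 u}{2} \right)} \cos{\left(\frac{u}{2} + \frac{\pi}{4} \right)}}{16} is an antiderivative of f.
Check: d/du[\frac{15 \sin{\left(\frac{3 u}{2} \right)} \cos{\left(\frac{u}{2} + \frac{\pi}{4} \right)}}{16}] = - \frac{15 \sin{\left(\frac{3 u}{2} \right)} \sin{\left(\frac{u}{2} + \frac{\pi}{4} \right)}}{32} + \frac{45 \cos{\left(\frac{3 u}{2} \right)} \cos{\left(\frac{u}{2} + \frac{\pi}{4} \right)}}{32}, which equals f(u).
F(2) = \frac{15 \sin{\left(3 \right)} \cos{\left(\frac{\pi}{4} + 1 \right)}}{16}; F(0) = 0.
Integral = F(2) - F(0) = \frac{15 \sin{\left(3 \right)} \cos{\left(\frac{\pi}{4} + 1 \right)}}{16}.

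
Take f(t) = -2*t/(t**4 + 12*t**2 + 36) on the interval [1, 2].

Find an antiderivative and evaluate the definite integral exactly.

The substitution u = t**2 + 6 works: f is exactly (dF/du)*(du/dt) for that inner function.
F(t) = 1/(t**2 + 6) is an antiderivative of f.
Check: d/dt[1/(t**2 + 6)] = -2*t/(t**4 + 12*t**2 + 36) = f(t).
F(2) = 1/10; F(1) = 1/7.
Integral = F(2) - F(1) = -3/70.

Antiderivative: F(t) = 1/(t**2 + 6); value = -3/70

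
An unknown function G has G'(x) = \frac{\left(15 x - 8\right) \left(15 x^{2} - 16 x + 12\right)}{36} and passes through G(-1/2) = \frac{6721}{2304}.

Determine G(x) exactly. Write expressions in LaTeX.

G'(x) matches the chain-rule pattern g'(h)*h' with inner function h(x) = - \frac{5 x^{2}}{4} + \frac{4 x}{3} - 1; substituting u = h(x) collapses the integral.
A general antiderivative is \left(- \frac{5 x^{2}}{4} + \frac{4 x}{3} - 1\right)^{2} + C.
The condition gives C = \frac{6721}{2304} - (\frac{9025}{2304}) = -1.
So G(x) = \frac{25 x^{4}}{16} - \frac{10 x^{3}}{3} + \frac{77 x^{2}}{18} - \frac{8 x}{3}.
Check: d/dx[\frac{25 x^{4}}{16} - \frac{10 x^{3}}{3} + \frac{77 x^{2}}{18} - \frac{8 x}{3}] = \frac{25 x^{3}}{4} - 10 x^{2} + \frac{77 x}{9} - \frac{8}{3}, which equals G'(x).

G(x) = \frac{25 x^{4}}{16} - \frac{10 x^{3}}{3} + \frac{77 x^{2}}{18} - \frac{8 x}{3}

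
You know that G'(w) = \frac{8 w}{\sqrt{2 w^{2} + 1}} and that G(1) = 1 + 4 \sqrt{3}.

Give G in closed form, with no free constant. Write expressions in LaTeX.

G(w) = 4 \sqrt{2 w^{2} + 1} + 1

The substitution u = 2 w^{2} + 1 works: G'(w) is exactly (dG/du)*(du/dw) for that inner function.
A general antiderivative is 4 \sqrt{2 w^{2} + 1} + C.
The condition gives C = 1 + 4 \sqrt{3} - (4 \sqrt{3}) = 1.
So G(w) = 4 \sqrt{2 w^{2} + 1} + 1.
Check: d/dw[4 \sqrt{2 w^{2} + 1} + 1] = \frac{8 w}{\sqrt{2 w^{2} + 1}} = G'(w).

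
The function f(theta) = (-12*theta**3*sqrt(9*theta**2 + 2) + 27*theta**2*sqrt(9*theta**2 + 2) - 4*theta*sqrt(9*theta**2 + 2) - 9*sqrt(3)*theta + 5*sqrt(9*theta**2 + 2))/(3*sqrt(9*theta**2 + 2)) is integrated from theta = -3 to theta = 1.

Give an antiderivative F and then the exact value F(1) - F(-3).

Antiderivative: F(theta) = -theta**4 + 3*theta**3 - 2*theta**2/3 + 5*theta/3 - sqrt(3*theta**2 + 2/3); value = -sqrt(33)/3 + sqrt(249)/3 + 176

Since d/dtheta undoes antidifferentiation here, F'(theta) = f(theta) is required of F(theta).
F(theta) = -theta**4 + 3*theta**3 - 2*theta**2/3 + 5*theta/3 - sqrt(3*theta**2 + 2/3) is an antiderivative of f.
Check: d/dtheta[-theta**4 + 3*theta**3 - 2*theta**2/3 + 5*theta/3 - sqrt(3*theta**2 + 2/3)] = (-12*theta**3*sqrt(9*theta**2 + 2) + 27*theta**2*sqrt(9*theta**2 + 2) - 4*theta*sqrt(9*theta**2 + 2) - 9*sqrt(3)*theta + 5*sqrt(9*theta**2 + 2))/(3*sqrt(9*theta**2 + 2)) = f(theta).
F(1) = 3 - sqrt(33)/3; F(-3) = -173 - sqrt(249)/3.
Integral = F(1) - F(-3) = -sqrt(33)/3 + sqrt(249)/3 + 176.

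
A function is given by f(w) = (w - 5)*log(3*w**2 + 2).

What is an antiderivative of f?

For F(w) to be correct the identity F'(w) - f(w) = 0 must hold.
Check: d/dw[w**2*log(3*w**2 + 2)/2 - w**2/2 - 5*w*log(3*w**2 + 2) + 10*w + log(w**2 + 2/3)/3 - 10*sqrt(6)*atan(sqrt(6)*w/2)/3] = w*log(3*w**2 + 2) - 5*log(3*w**2 + 2), which equals f(w).

An antiderivative is F(w) = w**2*log(3*w**2 + 2)/2 - w**2/2 - 5*w*log(3*w**2 + 2) + 10*w + log(w**2 + 2/3)/3 - 10*sqrt(6)*atan(sqrt(6)*w/2)/3.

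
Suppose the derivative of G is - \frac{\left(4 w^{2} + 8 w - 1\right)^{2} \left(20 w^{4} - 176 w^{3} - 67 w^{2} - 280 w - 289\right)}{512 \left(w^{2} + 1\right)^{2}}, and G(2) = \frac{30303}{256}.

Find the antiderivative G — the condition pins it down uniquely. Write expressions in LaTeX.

Any candidate G(w) must reproduce the stated G'(w) exactly.
A general antiderivative is - \frac{\left(3 - \frac{w}{4}\right) \left(- w^{2} - 2 w + \frac{1}{4}\right)^{3}}{2 w^{2} + 2} + C.
The condition gives C = \frac{30303}{256} - (\frac{29791}{256}) = 2.
So G(w) = - \frac{\left(3 - \frac{w}{4}\right) \left(- w^{2} - 2 w + \frac{1}{4}\right)^{3}}{2 w^{2} + 2} + 2.
Check: d/dw[- \frac{\left(3 - \frac{w}{4}\right) \left(- w^{2} - 2 w + \frac{1}{4}\right)^{3}}{2 w^{2} + 2} + 2] = \frac{- 320 w^{8} + 1536 w^{7} + 11216 w^{6} + 18944 w^{5} + 23460 w^{4} + 33280 w^{3} + 11771 w^{2} - 4344 w + 289}{512 w^{4} + 1024 w^{2} + 512}, which equals G'(w).

G(w) = - \frac{\left(3 - \frac{w}{4}\right) \left(- w^{2} - 2 w + \frac{1}{4}\right)^{3}}{2 w^{2} + 2} + 2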